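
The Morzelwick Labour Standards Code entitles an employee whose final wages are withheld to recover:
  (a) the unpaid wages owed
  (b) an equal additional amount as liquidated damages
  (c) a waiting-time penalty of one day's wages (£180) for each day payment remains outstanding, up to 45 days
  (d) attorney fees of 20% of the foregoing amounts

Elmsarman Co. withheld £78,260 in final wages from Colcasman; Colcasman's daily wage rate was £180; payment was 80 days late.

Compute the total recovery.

Liquidated damages (equal amount): £78,260
Penalty days: min(80, 45) = 45
Waiting-time penalty: 45 × £180 = £8,100
Subtotal: £78,260 + £78,260 + £8,100 = £164,620
Attorney fees: 20% of £164,620 = £32,924
Total award: £164,620 + £32,924 = £197,544

Total award: £197,544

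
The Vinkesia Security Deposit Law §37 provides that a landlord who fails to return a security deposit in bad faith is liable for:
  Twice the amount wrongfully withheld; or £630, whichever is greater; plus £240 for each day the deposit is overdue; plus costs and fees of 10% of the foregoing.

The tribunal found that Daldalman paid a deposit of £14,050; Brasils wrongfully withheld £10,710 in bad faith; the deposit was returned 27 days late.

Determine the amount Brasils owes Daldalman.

£30,690

Doubled: 2 × £10,710 = £21,420
Minimum £630: £21,420 meets the minimum, no increase.
Late-return penalty: 27 × £240 = £6,480
Damages plus late penalty: £21,420 + £6,480 = £27,900
Costs and fees: 10% of £27,900 = £2,790
Total recovery: £27,900 + £2,790 = £30,690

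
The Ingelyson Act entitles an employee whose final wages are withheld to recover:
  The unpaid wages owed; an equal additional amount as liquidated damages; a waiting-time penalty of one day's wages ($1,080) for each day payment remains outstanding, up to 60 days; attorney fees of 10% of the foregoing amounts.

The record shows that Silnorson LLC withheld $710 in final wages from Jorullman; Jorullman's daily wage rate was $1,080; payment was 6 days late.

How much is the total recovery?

Liquidated damages (equal amount): $710
Penalty days: min(6, 60) = 6
Waiting-time penalty: 6 × $1,080 = $6,480
Subtotal: $710 + $710 + $6,480 = $7,900
Attorney fees: 10% of $7,900 = $790
Total award: $7,900 + $790 = $8,690

Total award: $8,690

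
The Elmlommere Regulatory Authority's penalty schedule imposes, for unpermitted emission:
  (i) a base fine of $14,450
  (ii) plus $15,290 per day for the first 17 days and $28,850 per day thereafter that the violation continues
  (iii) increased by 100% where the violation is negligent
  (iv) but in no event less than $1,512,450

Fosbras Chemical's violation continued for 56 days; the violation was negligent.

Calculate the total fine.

First 17 days: 17 × $15,290 = $259,930
Remaining days: (56 − 17) × $28,850 = $1,125,150
Per-day component: $259,930 + $1,125,150 = $1,385,080
Base plus per-day: $14,450 + $1,385,080 = $1,399,530
Enhancement: 100% of $1,399,530 = $1,399,530
Enhanced fine: $1,399,530 + $1,399,530 = $2,799,060
Minimum $1,512,450: $2,799,060 meets the minimum, no increase.

$2,799,060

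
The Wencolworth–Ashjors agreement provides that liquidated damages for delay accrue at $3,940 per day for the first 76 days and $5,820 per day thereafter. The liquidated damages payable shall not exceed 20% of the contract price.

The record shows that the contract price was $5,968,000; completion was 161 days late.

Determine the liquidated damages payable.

$794,140

First 76 days: 76 × $3,940 = $299,440
Remaining days: (161 − 76) × $5,820 = $494,700
Accrued per-day damages: $299,440 + $494,700 = $794,140
Cap: 20% of $5,968,000 = $1,193,600
Cap at $1,193,600: $794,140 is within the cap, no reduction.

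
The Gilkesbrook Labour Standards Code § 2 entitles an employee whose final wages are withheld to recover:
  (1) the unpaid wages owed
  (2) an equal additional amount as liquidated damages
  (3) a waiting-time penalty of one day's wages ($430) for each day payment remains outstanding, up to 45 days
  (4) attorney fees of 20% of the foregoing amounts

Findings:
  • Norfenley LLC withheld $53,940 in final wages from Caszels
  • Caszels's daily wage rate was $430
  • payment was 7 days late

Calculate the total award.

Total award: $133,068

Liquidated damages (equal amount): $53,940
Penalty days: min(7, 45) = 7
Waiting-time penalty: 7 × $430 = $3,010
Subtotal: $53,940 + $53,940 + $3,010 = $110,890
Attorney fees: 20% of $110,890 = $22,178
Total award: $110,890 + $22,178 = $133,068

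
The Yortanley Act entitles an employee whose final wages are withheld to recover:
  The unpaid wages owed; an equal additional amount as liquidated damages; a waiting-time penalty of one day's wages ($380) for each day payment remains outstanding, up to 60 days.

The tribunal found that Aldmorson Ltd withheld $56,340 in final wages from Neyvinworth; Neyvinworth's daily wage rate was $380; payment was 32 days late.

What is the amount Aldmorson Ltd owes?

Liquidated damages (equal amount): $56,340
Penalty days: min(32, 60) = 32
Waiting-time penalty: 32 × $380 = $12,160
Total award: $56,340 + $56,340 + $12,160 = $124,840

Total award: $124,840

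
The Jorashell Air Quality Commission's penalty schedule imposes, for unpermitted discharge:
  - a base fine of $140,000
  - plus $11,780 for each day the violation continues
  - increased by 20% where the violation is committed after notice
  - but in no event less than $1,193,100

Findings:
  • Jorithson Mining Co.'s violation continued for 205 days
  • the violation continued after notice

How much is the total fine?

$3,065,880

Per-day component: 205 × $11,780 = $2,414,900
Base plus per-day: $140,000 + $2,414,900 = $2,554,900
Enhancement: 20% of $2,554,900 = $510,980
Enhanced fine: $2,554,900 + $510,980 = $3,065,880
Minimum $1,193,100: $3,065,880 meets the minimum, no increase.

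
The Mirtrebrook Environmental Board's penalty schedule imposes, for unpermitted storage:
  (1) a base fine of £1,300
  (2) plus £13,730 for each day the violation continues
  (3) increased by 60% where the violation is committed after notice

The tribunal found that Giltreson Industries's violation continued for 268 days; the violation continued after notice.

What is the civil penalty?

£5,889,504

Per-day component: 268 × £13,730 = £3,679,640
Base plus per-day: £1,300 + £3,679,640 = £3,680,940
Enhancement: 60% of £3,680,940 = £2,208,564
Enhanced fine: £3,680,940 + £2,208,564 = £5,889,504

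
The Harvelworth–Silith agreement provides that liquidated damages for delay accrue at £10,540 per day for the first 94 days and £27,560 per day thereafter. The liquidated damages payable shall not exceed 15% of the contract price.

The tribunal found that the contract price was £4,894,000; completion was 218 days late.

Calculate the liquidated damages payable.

First 94 days: 94 × £10,540 = £990,760
Remaining days: (218 − 94) × £27,560 = £3,417,440
Accrued per-day damages: £990,760 + £3,417,440 = £4,408,200
Cap: 15% of £4,894,000 = £734,100
Cap at £734,100: £4,408,200 exceeds the cap → £734,100

Liquidated damages: £734,100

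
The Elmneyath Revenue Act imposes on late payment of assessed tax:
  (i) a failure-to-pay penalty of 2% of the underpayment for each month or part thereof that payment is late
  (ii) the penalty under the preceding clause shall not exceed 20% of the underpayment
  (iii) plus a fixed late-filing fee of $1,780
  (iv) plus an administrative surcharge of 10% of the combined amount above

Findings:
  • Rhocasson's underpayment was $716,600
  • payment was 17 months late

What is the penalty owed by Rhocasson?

Accrued rate: 2% × 17 = 34%, capped at 20% → 20%
Failure-to-pay penalty: 20% of $716,600 = $143,320
Penalty before surcharge: $143,320 + $1,780 = $145,100
Administrative surcharge: 10% of $145,100 = $14,510
Total penalty: $145,100 + $14,510 = $159,610

$159,610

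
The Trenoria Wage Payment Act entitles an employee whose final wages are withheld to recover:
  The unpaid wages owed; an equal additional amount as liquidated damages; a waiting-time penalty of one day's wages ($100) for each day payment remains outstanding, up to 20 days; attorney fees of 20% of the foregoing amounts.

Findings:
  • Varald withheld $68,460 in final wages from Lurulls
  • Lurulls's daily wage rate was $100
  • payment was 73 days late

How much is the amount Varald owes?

$166,704

Liquidated damages (equal amount): $68,460
Penalty days: min(73, 20) = 20
Waiting-time penalty: 20 × $100 = $2,000
Subtotal: $68,460 + $68,460 + $2,000 = $138,920
Attorney fees: 20% of $138,920 = $27,784
Total award: $138,920 + $27,784 = $166,704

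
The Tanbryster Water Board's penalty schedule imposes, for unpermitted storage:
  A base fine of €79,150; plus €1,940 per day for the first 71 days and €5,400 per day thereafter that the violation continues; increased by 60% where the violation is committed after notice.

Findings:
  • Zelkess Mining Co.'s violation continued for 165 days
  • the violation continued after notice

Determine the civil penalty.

€1,159,184

First 71 days: 71 × €1,940 = €137,740
Remaining days: (165 − 71) × €5,400 = €507,600
Per-day component: €137,740 + €507,600 = €645,340
Base plus per-day: €79,150 + €645,340 = €724,490
Enhancement: 60% of €724,490 = €434,694
Enhanced fine: €724,490 + €434,694 = €1,159,184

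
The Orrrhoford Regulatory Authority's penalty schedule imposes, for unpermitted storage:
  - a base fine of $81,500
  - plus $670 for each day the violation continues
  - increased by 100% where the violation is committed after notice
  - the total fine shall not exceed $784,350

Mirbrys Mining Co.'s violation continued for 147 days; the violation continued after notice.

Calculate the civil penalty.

$359,980

Per-day component: 147 × $670 = $98,490
Base plus per-day: $81,500 + $98,490 = $179,990
Enhancement: 100% of $179,990 = $179,990
Enhanced fine: $179,990 + $179,990 = $359,980
Cap at $784,350: $359,980 is within the cap, no reduction.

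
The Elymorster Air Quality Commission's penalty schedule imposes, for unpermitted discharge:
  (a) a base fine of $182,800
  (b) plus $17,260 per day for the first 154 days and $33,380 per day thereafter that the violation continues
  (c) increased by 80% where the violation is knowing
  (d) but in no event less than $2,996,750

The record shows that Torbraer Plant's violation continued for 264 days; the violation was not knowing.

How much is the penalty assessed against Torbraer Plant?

Civil penalty: $6,512,640

First 154 days: 154 × $17,260 = $2,658,040
Remaining days: (264 − 154) × $33,380 = $3,671,800
Per-day component: $2,658,040 + $3,671,800 = $6,329,840
Base plus per-day: $182,800 + $6,329,840 = $6,512,640
The violation was not knowing: no 80% increase.
Minimum $2,996,750: $6,512,640 meets the minimum, no increase.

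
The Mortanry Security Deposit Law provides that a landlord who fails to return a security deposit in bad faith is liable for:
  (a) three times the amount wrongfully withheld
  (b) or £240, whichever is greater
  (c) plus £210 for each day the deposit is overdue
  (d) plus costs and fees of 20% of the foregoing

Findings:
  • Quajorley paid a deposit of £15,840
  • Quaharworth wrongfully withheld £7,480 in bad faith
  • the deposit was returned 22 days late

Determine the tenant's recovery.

Trebled: 3 × £7,480 = £22,440
Minimum £240: £22,440 meets the minimum, no increase.
Late-return penalty: 22 × £210 = £4,620
Damages plus late penalty: £22,440 + £4,620 = £27,060
Costs and fees: 20% of £27,060 = £5,412
Total recovery: £27,060 + £5,412 = £32,472

£32,472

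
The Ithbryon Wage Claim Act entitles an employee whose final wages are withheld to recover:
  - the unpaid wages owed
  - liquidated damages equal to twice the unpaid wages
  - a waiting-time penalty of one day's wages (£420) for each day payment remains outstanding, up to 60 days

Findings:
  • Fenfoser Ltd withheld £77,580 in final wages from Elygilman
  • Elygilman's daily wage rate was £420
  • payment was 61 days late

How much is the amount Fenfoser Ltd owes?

Total award: £257,940

Doubled: 2 × £77,580 = £155,160
Penalty days: min(61, 60) = 60
Waiting-time penalty: 60 × £420 = £25,200
Total award: £77,580 + £155,160 + £25,200 = £257,940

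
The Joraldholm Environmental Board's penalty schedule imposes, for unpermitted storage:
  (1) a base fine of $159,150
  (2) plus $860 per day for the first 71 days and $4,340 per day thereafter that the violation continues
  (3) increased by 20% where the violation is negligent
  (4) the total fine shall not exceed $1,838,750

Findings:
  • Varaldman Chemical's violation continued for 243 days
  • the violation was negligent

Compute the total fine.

First 71 days: 71 × $860 = $61,060
Remaining days: (243 − 71) × $4,340 = $746,480
Per-day component: $61,060 + $746,480 = $807,540
Base plus per-day: $159,150 + $807,540 = $966,690
Enhancement: 20% of $966,690 = $193,338
Enhanced fine: $966,690 + $193,338 = $1,160,028
Cap at $1,838,750: $1,160,028 is within the cap, no reduction.

$1,160,028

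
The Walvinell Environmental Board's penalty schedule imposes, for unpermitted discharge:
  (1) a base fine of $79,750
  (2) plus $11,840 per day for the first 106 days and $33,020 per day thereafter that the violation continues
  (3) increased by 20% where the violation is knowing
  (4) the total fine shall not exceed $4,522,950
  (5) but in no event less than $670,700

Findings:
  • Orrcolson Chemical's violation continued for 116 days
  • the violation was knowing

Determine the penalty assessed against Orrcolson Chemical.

First 106 days: 106 × $11,840 = $1,255,040
Remaining days: (116 − 106) × $33,020 = $330,200
Per-day component: $1,255,040 + $330,200 = $1,585,240
Base plus per-day: $79,750 + $1,585,240 = $1,664,990
Enhancement: 20% of $1,664,990 = $332,998
Enhanced fine: $1,664,990 + $332,998 = $1,997,988
Cap at $4,522,950: $1,997,988 is within the cap, no reduction.
Minimum $670,700: $1,997,988 meets the minimum, no increase.

$1,997,988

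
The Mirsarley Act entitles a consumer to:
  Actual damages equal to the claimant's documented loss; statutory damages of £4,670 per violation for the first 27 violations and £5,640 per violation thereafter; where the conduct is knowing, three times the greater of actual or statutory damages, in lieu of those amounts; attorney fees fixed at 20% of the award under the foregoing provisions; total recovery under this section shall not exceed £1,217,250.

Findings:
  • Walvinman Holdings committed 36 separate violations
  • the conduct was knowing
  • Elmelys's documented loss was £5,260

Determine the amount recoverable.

First 27 violations: 27 × £4,670 = £126,090
Remaining violations: (36 − 27) × £5,640 = £50,760
Statutory damages: £126,090 + £50,760 = £176,850
Greater of actual damages (£5,260) or statutory damages (£176,850): £176,850
Trebled: 3 × £176,850 = £530,550
Attorney fees: 20% of £530,550 = £106,110
Total before cap: £530,550 + £106,110 = £636,660
Cap at £1,217,250: £636,660 is within the cap, no reduction.

£636,660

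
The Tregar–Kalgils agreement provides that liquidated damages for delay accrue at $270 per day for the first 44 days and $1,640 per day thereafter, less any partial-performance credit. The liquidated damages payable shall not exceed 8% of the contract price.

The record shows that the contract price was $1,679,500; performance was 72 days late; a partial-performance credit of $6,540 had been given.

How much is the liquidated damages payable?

First 44 days: 44 × $270 = $11,880
Remaining days: (72 − 44) × $1,640 = $45,920
Accrued per-day damages: $11,880 + $45,920 = $57,800
Less partial-performance credit: $57,800 − $6,540 = $51,260
Cap: 8% of $1,679,500 = $134,360
Cap at $134,360: $51,260 is within the cap, no reduction.

$51,260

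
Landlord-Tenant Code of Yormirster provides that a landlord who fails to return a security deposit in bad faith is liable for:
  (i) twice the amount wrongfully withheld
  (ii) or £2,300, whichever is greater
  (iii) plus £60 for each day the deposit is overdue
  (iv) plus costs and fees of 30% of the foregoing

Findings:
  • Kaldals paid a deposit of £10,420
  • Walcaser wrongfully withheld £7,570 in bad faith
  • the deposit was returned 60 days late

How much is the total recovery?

£24,362

Doubled: 2 × £7,570 = £15,140
Minimum £2,300: £15,140 meets the minimum, no increase.
Late-return penalty: 60 × £60 = £3,600
Damages plus late penalty: £15,140 + £3,600 = £18,740
Costs and fees: 30% of £18,740 = £5,622
Total recovery: £18,740 + £5,622 = £24,362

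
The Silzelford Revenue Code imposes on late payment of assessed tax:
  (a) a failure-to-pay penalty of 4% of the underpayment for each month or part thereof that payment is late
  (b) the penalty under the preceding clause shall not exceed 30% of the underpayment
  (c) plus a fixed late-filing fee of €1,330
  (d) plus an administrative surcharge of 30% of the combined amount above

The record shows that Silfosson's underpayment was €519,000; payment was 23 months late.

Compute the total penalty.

Accrued rate: 4% × 23 = 92%, capped at 30% → 30%
Failure-to-pay penalty: 30% of €519,000 = €155,700
Penalty before surcharge: €155,700 + €1,330 = €157,030
Administrative surcharge: 30% of €157,030 = €47,109
Total penalty: €157,030 + €47,109 = €204,139

€204,139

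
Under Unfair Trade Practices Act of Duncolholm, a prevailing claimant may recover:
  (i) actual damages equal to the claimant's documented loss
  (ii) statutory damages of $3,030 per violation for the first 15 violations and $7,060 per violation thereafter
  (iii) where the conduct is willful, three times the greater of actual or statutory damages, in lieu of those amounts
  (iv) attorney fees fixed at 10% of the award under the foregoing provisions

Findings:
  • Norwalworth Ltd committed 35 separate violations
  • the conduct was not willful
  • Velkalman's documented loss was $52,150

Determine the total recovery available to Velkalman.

$262,680

First 15 violations: 15 × $3,030 = $45,450
Remaining violations: (35 − 15) × $7,060 = $141,200
Statutory damages: $45,450 + $141,200 = $186,650
Conduct not willful: the in-lieu enhancement does not apply.
Actual plus statutory damages: $52,150 + $186,650 = $238,800
Attorney fees: 10% of $238,800 = $23,880
Total recovery: $238,800 + $23,880 = $262,680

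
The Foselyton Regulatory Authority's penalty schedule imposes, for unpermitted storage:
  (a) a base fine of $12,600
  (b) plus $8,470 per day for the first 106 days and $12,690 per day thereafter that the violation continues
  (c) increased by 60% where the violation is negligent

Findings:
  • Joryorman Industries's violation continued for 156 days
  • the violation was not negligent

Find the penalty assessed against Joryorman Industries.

$1,544,920

First 106 days: 106 × $8,470 = $897,820
Remaining days: (156 − 106) × $12,690 = $634,500
Per-day component: $897,820 + $634,500 = $1,532,320
Base plus per-day: $12,600 + $1,532,320 = $1,544,920
The violation was not negligent: no 60% increase.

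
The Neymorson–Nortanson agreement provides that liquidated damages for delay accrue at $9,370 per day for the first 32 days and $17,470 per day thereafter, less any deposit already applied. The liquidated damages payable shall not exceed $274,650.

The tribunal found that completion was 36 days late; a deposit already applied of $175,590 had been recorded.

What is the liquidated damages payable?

Liquidated damages: $194,130

First 32 days: 32 × $9,370 = $299,840
Remaining days: (36 − 32) × $17,470 = $69,880
Accrued per-day damages: $299,840 + $69,880 = $369,720
Less deposit already applied: $369,720 − $175,590 = $194,130
Cap at $274,650: $194,130 is within the cap, no reduction.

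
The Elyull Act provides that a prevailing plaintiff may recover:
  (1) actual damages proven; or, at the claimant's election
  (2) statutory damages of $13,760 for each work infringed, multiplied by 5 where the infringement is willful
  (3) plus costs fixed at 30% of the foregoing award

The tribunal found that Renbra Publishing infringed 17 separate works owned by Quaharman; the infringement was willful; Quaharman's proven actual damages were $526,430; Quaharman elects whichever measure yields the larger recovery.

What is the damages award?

Award: $1,520,480

Statutory damages: 17 × $13,760 = $233,920
Multiplied by 5: 5 × $233,920 = $1,169,600
Greater of actual damages ($526,430) or enhanced statutory damages ($1,169,600): $1,169,600
Costs: 30% of $1,169,600 = $350,880
Award plus costs: $1,169,600 + $350,880 = $1,520,480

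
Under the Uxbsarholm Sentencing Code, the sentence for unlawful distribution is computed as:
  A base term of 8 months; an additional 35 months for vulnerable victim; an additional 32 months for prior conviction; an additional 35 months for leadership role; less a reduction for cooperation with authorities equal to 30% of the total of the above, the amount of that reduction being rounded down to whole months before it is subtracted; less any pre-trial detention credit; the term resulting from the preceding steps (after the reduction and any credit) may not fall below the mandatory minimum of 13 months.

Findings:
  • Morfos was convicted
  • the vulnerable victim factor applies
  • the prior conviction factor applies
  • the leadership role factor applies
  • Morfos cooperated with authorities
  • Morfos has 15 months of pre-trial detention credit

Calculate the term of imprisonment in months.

62 months

Vulnerable victim enhancement: +35 months
Prior conviction enhancement: +32 months
Leadership role enhancement: +35 months
Adjusted term: 8 months + 35 months + 32 months + 35 months = 110 months
Cooperation with authorities reduction: 30% of 110 months = 33 months (rounded down)
After reduction: 110 − 33 = 77 months
Less pre-trial detention credit: 77 months − 15 months = 62 months
Minimum 13 months: 62 months meets the minimum, no increase.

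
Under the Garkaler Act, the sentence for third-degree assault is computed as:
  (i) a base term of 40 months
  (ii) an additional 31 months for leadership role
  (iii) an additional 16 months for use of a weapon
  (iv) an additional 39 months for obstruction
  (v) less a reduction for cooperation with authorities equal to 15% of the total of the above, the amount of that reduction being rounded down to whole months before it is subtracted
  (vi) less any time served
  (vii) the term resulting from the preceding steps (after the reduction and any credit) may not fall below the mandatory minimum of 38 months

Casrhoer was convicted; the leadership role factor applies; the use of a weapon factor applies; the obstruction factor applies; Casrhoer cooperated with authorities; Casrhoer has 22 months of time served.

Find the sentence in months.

Sentence: 86 months

Leadership role enhancement: +31 months
Use of a weapon enhancement: +16 months
Obstruction enhancement: +39 months
Adjusted term: 40 months + 31 months + 16 months + 39 months = 126 months
Cooperation with authorities reduction: 15% of 126 months = 18 months (rounded down)
After reduction: 126 − 18 = 108 months
Less time served: 108 months − 22 months = 86 months
Minimum 38 months: 86 months meets the minimum, no increase.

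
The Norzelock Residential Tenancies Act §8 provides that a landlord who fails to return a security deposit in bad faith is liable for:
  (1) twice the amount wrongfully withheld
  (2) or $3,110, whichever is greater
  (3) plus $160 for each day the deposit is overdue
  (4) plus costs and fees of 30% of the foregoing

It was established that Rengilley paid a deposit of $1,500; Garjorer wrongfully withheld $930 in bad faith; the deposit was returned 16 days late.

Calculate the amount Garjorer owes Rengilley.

$7,371

Doubled: 2 × $930 = $1,860
Minimum $3,110: $1,860 is below the minimum → $3,110
Late-return penalty: 16 × $160 = $2,560
Damages plus late penalty: $3,110 + $2,560 = $5,670
Costs and fees: 30% of $5,670 = $1,701
Total recovery: $5,670 + $1,701 = $7,371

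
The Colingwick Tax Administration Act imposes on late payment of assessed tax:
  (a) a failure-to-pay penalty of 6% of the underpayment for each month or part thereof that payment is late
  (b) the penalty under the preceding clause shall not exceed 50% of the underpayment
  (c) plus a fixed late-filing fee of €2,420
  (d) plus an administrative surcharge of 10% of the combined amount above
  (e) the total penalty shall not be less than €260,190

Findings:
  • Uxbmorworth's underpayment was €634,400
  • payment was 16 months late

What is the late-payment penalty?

Accrued rate: 6% × 16 = 96%, capped at 50% → 50%
Failure-to-pay penalty: 50% of €634,400 = €317,200
Penalty before surcharge: €317,200 + €2,420 = €319,620
Administrative surcharge: 10% of €319,620 = €31,962
Total penalty: €319,620 + €31,962 = €351,582
Minimum €260,190: €351,582 meets the minimum, no increase.

Penalty: €351,582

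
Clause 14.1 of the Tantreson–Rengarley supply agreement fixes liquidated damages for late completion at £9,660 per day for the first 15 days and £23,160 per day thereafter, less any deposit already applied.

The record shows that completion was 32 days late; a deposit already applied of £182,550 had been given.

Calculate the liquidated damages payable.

First 15 days: 15 × £9,660 = £144,900
Remaining days: (32 − 15) × £23,160 = £393,720
Accrued per-day damages: £144,900 + £393,720 = £538,620
Less deposit already applied: £538,620 − £182,550 = £356,070

Liquidated damages: £356,070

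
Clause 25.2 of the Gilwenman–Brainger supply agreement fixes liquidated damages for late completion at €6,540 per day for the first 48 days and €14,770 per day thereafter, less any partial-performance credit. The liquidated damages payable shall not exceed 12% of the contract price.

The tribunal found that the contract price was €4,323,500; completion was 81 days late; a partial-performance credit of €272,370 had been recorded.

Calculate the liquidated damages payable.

First 48 days: 48 × €6,540 = €313,920
Remaining days: (81 − 48) × €14,770 = €487,410
Accrued per-day damages: €313,920 + €487,410 = €801,330
Less partial-performance credit: €801,330 − €272,370 = €528,960
Cap: 12% of €4,323,500 = €518,820
Cap at €518,820: €528,960 exceeds the cap → €518,820

€518,820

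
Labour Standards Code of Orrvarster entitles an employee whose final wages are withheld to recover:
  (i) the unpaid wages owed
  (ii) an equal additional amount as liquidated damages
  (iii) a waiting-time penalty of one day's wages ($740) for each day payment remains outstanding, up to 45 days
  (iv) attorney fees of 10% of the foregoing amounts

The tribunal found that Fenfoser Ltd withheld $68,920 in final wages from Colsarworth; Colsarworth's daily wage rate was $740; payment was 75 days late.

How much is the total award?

$188,254

Liquidated damages (equal amount): $68,920
Penalty days: min(75, 45) = 45
Waiting-time penalty: 45 × $740 = $33,300
Subtotal: $68,920 + $68,920 + $33,300 = $171,140
Attorney fees: 10% of $171,140 = $17,114
Total award: $171,140 + $17,114 = $188,254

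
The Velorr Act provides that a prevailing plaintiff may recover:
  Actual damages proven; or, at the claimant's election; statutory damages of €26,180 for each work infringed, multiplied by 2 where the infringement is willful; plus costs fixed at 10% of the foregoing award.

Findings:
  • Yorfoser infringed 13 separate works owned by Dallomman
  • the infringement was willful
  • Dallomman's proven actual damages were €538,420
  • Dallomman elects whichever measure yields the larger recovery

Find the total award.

Statutory damages: 13 × €26,180 = €340,340
Doubled: 2 × €340,340 = €680,680
Greater of actual damages (€538,420) or enhanced statutory damages (€680,680): €680,680
Costs: 10% of €680,680 = €68,068
Award plus costs: €680,680 + €68,068 = €748,748

€748,748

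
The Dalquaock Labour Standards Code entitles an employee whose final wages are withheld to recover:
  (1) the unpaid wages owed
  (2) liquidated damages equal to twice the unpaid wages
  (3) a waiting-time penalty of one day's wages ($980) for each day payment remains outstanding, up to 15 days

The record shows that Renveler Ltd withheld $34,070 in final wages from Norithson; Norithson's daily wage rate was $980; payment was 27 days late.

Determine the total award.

Doubled: 2 × $34,070 = $68,140
Penalty days: min(27, 15) = 15
Waiting-time penalty: 15 × $980 = $14,700
Total award: $34,070 + $68,140 + $14,700 = $116,910

$116,910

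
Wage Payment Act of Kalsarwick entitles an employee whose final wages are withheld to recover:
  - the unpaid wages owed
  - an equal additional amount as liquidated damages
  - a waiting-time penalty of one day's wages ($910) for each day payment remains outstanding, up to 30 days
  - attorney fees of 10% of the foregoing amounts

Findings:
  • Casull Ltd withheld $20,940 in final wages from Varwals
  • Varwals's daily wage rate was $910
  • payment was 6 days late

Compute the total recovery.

Liquidated damages (equal amount): $20,940
Penalty days: min(6, 30) = 6
Waiting-time penalty: 6 × $910 = $5,460
Subtotal: $20,940 + $20,940 + $5,460 = $47,340
Attorney fees: 10% of $47,340 = $4,734
Total award: $47,340 + $4,734 = $52,074

$52,074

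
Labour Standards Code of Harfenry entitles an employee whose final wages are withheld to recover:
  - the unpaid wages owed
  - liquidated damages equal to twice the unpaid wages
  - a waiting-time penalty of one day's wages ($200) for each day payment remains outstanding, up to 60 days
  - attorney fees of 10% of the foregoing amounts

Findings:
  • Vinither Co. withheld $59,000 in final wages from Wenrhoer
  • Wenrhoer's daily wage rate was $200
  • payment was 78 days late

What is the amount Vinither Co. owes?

Doubled: 2 × $59,000 = $118,000
Penalty days: min(78, 60) = 60
Waiting-time penalty: 60 × $200 = $12,000
Subtotal: $59,000 + $118,000 + $12,000 = $189,000
Attorney fees: 10% of $189,000 = $18,900
Total award: $189,000 + $18,900 = $207,900

$207,900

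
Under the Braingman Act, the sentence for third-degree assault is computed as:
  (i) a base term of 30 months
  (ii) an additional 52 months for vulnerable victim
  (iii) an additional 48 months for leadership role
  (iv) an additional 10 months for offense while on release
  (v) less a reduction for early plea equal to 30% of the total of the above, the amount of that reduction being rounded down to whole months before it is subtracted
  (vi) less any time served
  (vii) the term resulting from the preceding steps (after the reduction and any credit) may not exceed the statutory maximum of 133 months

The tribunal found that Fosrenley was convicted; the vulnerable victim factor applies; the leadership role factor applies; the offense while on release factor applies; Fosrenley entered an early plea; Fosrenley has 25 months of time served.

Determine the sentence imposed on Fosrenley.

Sentence: 73 months

Vulnerable victim enhancement: +52 months
Leadership role enhancement: +48 months
Offense while on release enhancement: +10 months
Adjusted term: 30 months + 52 months + 48 months + 10 months = 140 months
Early plea reduction: 30% of 140 months = 42 months (rounded down)
After reduction: 140 − 42 = 98 months
Less time served: 98 months − 25 months = 73 months
Cap at 133 months: 73 months is within the cap, no reduction.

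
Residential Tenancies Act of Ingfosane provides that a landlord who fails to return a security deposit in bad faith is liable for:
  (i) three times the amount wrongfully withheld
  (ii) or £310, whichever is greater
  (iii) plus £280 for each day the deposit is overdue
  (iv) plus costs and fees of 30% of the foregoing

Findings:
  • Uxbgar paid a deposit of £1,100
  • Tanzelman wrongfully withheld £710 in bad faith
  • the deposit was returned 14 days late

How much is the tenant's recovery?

Recovery: £7,865

Trebled: 3 × £710 = £2,130
Minimum £310: £2,130 meets the minimum, no increase.
Late-return penalty: 14 × £280 = £3,920
Damages plus late penalty: £2,130 + £3,920 = £6,050
Costs and fees: 30% of £6,050 = £1,815
Total recovery: £6,050 + £1,815 = £7,865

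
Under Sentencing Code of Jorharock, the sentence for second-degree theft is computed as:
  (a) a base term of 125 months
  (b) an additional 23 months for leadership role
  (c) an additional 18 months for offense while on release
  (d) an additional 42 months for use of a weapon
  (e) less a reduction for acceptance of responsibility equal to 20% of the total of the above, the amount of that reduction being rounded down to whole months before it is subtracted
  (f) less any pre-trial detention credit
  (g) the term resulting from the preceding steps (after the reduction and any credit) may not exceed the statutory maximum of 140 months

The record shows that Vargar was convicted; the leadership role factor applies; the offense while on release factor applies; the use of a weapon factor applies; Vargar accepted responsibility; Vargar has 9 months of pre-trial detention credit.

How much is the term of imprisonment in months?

140 months

Leadership role enhancement: +23 months
Offense while on release enhancement: +18 months
Use of a weapon enhancement: +42 months
Adjusted term: 125 months + 23 months + 18 months + 42 months = 208 months
Acceptance of responsibility reduction: 20% of 208 months = 41 months (rounded down)
After reduction: 208 − 41 = 167 months
Less pre-trial detention credit: 167 months − 9 months = 158 months
Cap at 140 months: 158 months exceeds the cap → 140 months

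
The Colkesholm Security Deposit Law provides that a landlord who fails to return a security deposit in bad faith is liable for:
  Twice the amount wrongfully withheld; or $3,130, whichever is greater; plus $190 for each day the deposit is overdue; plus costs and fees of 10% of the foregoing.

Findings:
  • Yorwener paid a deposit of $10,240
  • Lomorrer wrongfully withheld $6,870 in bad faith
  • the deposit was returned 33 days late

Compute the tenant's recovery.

Doubled: 2 × $6,870 = $13,740
Minimum $3,130: $13,740 meets the minimum, no increase.
Late-return penalty: 33 × $190 = $6,270
Damages plus late penalty: $13,740 + $6,270 = $20,010
Costs and fees: 10% of $20,010 = $2,001
Total recovery: $20,010 + $2,001 = $22,011

$22,011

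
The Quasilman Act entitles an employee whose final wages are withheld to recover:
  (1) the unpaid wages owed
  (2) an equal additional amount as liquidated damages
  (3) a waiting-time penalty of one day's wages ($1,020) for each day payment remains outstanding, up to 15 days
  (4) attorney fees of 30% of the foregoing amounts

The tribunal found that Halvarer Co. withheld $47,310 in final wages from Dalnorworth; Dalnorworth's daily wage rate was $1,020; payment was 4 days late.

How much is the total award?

$128,310

Liquidated damages (equal amount): $47,310
Penalty days: min(4, 15) = 4
Waiting-time penalty: 4 × $1,020 = $4,080
Subtotal: $47,310 + $47,310 + $4,080 = $98,700
Attorney fees: 30% of $98,700 = $29,610
Total award: $98,700 + $29,610 = $128,310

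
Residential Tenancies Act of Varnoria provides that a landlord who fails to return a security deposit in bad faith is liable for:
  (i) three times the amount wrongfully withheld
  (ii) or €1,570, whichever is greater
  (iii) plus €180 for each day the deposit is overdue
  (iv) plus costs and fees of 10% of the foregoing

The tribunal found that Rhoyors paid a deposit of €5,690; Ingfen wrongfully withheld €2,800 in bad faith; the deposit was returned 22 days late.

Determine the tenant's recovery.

€13,596

Trebled: 3 × €2,800 = €8,400
Minimum €1,570: €8,400 meets the minimum, no increase.
Late-return penalty: 22 × €180 = €3,960
Damages plus late penalty: €8,400 + €3,960 = €12,360
Costs and fees: 10% of €12,360 = €1,236
Total recovery: €12,360 + €1,236 = €13,596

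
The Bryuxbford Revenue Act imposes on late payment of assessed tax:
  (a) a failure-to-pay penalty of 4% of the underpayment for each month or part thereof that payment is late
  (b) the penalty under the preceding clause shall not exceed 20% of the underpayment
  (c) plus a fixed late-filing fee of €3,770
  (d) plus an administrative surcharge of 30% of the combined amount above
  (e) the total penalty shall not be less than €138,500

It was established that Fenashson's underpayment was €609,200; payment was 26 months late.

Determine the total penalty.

Accrued rate: 4% × 26 = 104%, capped at 20% → 20%
Failure-to-pay penalty: 20% of €609,200 = €121,840
Penalty before surcharge: €121,840 + €3,770 = €125,610
Administrative surcharge: 30% of €125,610 = €37,683
Total penalty: €125,610 + €37,683 = €163,293
Minimum €138,500: €163,293 meets the minimum, no increase.

€163,293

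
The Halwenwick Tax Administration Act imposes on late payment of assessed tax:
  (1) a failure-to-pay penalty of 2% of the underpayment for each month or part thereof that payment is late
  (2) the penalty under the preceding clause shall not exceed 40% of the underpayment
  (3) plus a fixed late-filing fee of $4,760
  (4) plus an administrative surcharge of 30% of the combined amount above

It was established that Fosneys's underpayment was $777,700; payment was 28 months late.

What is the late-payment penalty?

Accrued rate: 2% × 28 = 56%, capped at 40% → 40%
Failure-to-pay penalty: 40% of $777,700 = $311,080
Penalty before surcharge: $311,080 + $4,760 = $315,840
Administrative surcharge: 30% of $315,840 = $94,752
Total penalty: $315,840 + $94,752 = $410,592

Penalty: $410,592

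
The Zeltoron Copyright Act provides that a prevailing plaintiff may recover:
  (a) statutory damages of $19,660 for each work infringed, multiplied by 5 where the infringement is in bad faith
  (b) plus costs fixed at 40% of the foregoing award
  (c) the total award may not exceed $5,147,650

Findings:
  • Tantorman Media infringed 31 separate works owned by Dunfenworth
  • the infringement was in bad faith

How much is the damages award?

Statutory damages: 31 × $19,660 = $609,460
Multiplied by 5: 5 × $609,460 = $3,047,300
Costs: 40% of $3,047,300 = $1,218,920
Award plus costs: $3,047,300 + $1,218,920 = $4,266,220
Cap at $5,147,650: $4,266,220 is within the cap, no reduction.

$4,266,220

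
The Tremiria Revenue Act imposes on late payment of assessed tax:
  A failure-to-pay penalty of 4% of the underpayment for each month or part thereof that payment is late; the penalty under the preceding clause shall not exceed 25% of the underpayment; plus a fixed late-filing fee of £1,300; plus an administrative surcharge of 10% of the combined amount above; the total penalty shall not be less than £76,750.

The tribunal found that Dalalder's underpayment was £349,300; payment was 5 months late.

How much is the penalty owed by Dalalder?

Accrued rate: 4% × 5 = 20%, capped at 25% → 20%
Failure-to-pay penalty: 20% of £349,300 = £69,860
Penalty before surcharge: £69,860 + £1,300 = £71,160
Administrative surcharge: 10% of £71,160 = £7,116
Total penalty: £71,160 + £7,116 = £78,276
Minimum £76,750: £78,276 meets the minimum, no increase.

£78,276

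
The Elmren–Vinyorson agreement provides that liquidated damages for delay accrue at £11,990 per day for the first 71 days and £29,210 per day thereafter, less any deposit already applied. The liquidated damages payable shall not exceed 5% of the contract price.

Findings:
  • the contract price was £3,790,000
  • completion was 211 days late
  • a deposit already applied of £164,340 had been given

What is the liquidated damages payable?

£189,500

First 71 days: 71 × £11,990 = £851,290
Remaining days: (211 − 71) × £29,210 = £4,089,400
Accrued per-day damages: £851,290 + £4,089,400 = £4,940,690
Less deposit already applied: £4,940,690 − £164,340 = £4,776,350
Cap: 5% of £3,790,000 = £189,500
Cap at £189,500: £4,776,350 exceeds the cap → £189,500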